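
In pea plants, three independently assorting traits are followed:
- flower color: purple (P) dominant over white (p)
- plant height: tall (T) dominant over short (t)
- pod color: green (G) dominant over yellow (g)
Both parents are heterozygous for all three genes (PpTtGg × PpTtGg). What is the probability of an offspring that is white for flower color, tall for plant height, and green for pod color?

Trihybrid cross: PpTtGg × PpTtGg
Each trait segregates independently with a 3:1 phenotypic ratio, so each gene contributes 3/4 (dominant) or 1/4 (recessive).
Target: white (flower color), tall (plant height), green (pod color)
Probability = product of independent per-trait probabilities
= 1/4 × 3/4 × 3/4 = 9/64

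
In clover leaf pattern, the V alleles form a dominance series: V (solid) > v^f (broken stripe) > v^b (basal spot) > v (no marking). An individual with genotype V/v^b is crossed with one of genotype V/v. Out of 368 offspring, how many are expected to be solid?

Cross: V/v^b × V/v
Allele dominance: V > v^f > v^b > v
Offspring genotypes: 1 V/V, 1 V/v, 1 V/v^b, 1 v^b/v
Phenotype counts: 3 solid, 1 basal spot
solid: 3 out of 4 → fraction 3/4
Expected count = 3/4 × 368 = 276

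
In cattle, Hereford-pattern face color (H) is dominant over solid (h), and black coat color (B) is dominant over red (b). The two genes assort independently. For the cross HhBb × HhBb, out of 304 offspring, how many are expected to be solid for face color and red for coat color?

Dihybrid cross HhBb × HhBb — consider each gene separately:
face color: Hh × Hh → 1 HH, 2 Hh, 1 hh → 3 H_ : 1 hh (out of 4)
coat color: Bb × Bb → 1 BB, 2 Bb, 1 bb → 3 B_ : 1 bb (out of 4)
Looking for: solid (hh) and red (bb)
P(solid) = 1/4, P(red) = 1/4
P(both) = 1/4 × 1/4 = 1/16
Expected count = 1/16 × 304 = 19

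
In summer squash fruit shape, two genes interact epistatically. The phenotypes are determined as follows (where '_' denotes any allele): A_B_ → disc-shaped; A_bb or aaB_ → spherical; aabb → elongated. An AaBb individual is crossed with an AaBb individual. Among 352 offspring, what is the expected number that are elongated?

Cross: AaBb × AaBb — consider each gene separately:
A gene: Aa × Aa → 1 AA, 2 Aa, 1 aa → 3 A_ : 1 aa (out of 4)
B gene: Bb × Bb → 1 BB, 2 Bb, 1 bb → 3 B_ : 1 bb (out of 4)
Genotype classes (out of 4 × 4 = 16): A_B_ = 3×3 = 9; A_bb = 3×1 = 3; aaB_ = 1×3 = 3; aabb = 1×1 = 1
Apply the phenotype rules: A_B_ (9) → disc-shaped; A_bb (3) + aaB_ (3) → spherical; aabb (1) → elongated
Phenotype counts (out of 16): 9 disc-shaped, 6 spherical, 1 elongated
elongated: 1 out of 16 → fraction 1/16
Expected count = 1/16 × 352 = 22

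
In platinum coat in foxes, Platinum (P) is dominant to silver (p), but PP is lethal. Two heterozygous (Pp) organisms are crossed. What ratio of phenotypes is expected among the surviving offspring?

Cross: Pp × Pp
Punnett square offspring (before lethality): 1 PP, 2 Pp, 1 pp
The PP genotype is lethal (embryos die); surviving offspring: 2 Pp, 1 pp
Ratio: 2 platinum : 1 silver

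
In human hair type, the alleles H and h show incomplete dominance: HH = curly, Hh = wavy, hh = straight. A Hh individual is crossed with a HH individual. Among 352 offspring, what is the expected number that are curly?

Punnett square for Hh × HH:
Offspring genotypes: 2 HH, 2 Hh
Phenotype counts: 2 curly, 2 wavy
curly: 2 out of 4 → fraction 1/2
Expected count = 1/2 × 352 = 176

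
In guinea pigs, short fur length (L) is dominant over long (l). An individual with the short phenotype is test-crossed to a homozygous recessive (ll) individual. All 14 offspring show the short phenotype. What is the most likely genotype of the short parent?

Test cross: ? × ll
All offspring are short.
If the unknown parent were heterozygous (Ll), about half of 14 offspring would be long; none are. The unknown parent is most likely homozygous dominant (LL).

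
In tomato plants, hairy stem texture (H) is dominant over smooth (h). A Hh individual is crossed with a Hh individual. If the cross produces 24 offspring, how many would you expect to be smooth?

Punnett square for Hh × Hh:
Offspring genotypes: 1 HH, 2 Hh, 1 hh
hairy: 3, smooth: 1
smooth: 1 out of 4 → fraction 1/4
Expected count = 1/4 × 24 = 6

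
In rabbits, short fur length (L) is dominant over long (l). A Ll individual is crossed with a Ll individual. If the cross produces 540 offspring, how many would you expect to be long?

Punnett square for Ll × Ll:
Offspring genotypes: 1 LL, 2 Ll, 1 ll
short: 3, long: 1
long: 1 out of 4 → fraction 1/4
Expected count = 1/4 × 540 = 135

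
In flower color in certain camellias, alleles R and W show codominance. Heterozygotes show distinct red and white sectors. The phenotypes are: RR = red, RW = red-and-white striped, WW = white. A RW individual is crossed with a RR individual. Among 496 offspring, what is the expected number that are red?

Punnett square for RW × RR:
Offspring genotypes: 2 RR, 2 RW
Phenotype counts: 2 red, 2 red-and-white striped
red: 2 out of 4 → fraction 1/2
Expected count = 1/2 × 496 = 248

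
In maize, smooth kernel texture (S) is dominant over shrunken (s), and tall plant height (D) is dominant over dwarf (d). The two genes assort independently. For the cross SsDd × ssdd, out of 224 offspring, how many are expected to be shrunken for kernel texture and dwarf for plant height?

Dihybrid cross SsDd × ssdd — consider each gene separately:
kernel texture: Ss × ss → 2 Ss, 2 ss → 2 S_ : 2 ss (out of 4)
plant height: Dd × dd → 2 Dd, 2 dd → 2 D_ : 2 dd (out of 4)
Looking for: shrunken (ss) and dwarf (dd)
P(shrunken) = 2/4, P(dwarf) = 2/4
P(both) = 2/4 × 2/4 = 4/16 = 1/4
Expected count = 1/4 × 224 = 56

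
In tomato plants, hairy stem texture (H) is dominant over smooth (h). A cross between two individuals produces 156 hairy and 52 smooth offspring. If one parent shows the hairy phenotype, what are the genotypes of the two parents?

Observed offspring: 156 hairy, 52 smooth
The observed ratio simplifies to 3:1. Smooth (hh) offspring appear, so each parent must contribute one h allele. The parent stated to show hairy carries H, so it is Hh. The other parent is then either Hh or hh: Hh × hh would give a 1:1 split, whereas Hh × Hh gives 3:1 — matching the data. So both parents are heterozygous (Hh × Hh).
Parent genotypes: Hh × Hh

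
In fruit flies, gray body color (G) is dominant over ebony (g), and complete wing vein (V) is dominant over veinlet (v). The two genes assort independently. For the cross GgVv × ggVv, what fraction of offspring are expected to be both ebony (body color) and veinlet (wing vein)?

Dihybrid cross GgVv × ggVv — consider each gene separately:
body color: Gg × gg → 2 Gg, 2 gg → 2 G_ : 2 gg (out of 4)
wing vein: Vv × Vv → 1 VV, 2 Vv, 1 vv → 3 V_ : 1 vv (out of 4)
Looking for: ebony (gg) and veinlet (vv)
P(ebony) = 2/4, P(veinlet) = 1/4
P(both) = 2/4 × 1/4 = 2/16 = 1/8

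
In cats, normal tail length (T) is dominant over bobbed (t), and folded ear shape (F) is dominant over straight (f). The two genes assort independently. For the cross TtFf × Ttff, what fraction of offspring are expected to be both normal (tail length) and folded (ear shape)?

Dihybrid cross TtFf × Ttff — consider each gene separately:
tail length: Tt × Tt → 1 TT, 2 Tt, 1 tt → 3 T_ : 1 tt (out of 4)
ear shape: Ff × ff → 2 Ff, 2 ff → 2 F_ : 2 ff (out of 4)
Looking for: normal (T_) and folded (F_)
P(normal) = 3/4, P(folded) = 2/4
P(both) = 3/4 × 2/4 = 6/16 = 3/8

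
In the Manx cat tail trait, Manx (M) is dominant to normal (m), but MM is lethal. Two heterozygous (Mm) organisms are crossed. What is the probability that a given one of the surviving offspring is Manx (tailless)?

Cross: Mm × Mm
Punnett square offspring (before lethality): 1 MM, 2 Mm, 1 mm
The MM genotype is lethal (embryos die); surviving offspring: 2 Mm, 1 mm
Manx (tailless): 2 out of 3
Probability: 2/3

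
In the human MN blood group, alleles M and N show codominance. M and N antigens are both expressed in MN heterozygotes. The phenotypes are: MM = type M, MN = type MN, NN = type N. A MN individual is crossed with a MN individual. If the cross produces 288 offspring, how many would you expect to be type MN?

Punnett square for MN × MN:
Offspring genotypes: 1 MM, 2 MN, 1 NN
Phenotype counts: 1 type M, 2 type MN, 1 type N
type MN: 2 out of 4 → fraction 1/2
Expected count = 1/2 × 288 = 144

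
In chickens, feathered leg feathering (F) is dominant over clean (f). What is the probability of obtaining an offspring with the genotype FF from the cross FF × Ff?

Punnett square for FF × Ff:
Offspring genotypes: 2 FF, 2 Ff
Total offspring: 4
Count with target: 2
Probability: 2/4 = 1/2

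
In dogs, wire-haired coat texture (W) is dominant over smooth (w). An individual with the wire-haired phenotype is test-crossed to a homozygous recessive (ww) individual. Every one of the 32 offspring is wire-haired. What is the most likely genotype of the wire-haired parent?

Test cross: ? × ww
All offspring are wire-haired.
If the unknown parent were heterozygous (Ww), about half of 32 offspring would be smooth; none are. The unknown parent is most likely homozygous dominant (WW).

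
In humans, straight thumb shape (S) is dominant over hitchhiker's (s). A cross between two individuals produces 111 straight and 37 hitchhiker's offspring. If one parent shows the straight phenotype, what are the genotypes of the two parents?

Observed offspring: 111 straight, 37 hitchhiker's
The observed ratio simplifies to 3:1. Hitchhiker's (ss) offspring appear, so each parent must contribute one s allele. The parent stated to show straight carries S, so it is Ss. The other parent is then either Ss or ss: Ss × ss would give a 1:1 split, whereas Ss × Ss gives 3:1 — matching the data. So both parents are heterozygous (Ss × Ss).
Parent genotypes: Ss × Ss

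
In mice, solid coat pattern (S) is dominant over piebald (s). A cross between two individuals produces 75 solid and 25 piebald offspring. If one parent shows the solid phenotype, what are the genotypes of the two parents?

Observed offspring: 75 solid, 25 piebald
The observed ratio simplifies to 3:1. Piebald (ss) offspring appear, so each parent must contribute one s allele. The parent stated to show solid carries S, so it is Ss. The other parent is then either Ss or ss: Ss × ss would give a 1:1 split, whereas Ss × Ss gives 3:1 — matching the data. So both parents are heterozygous (Ss × Ss).
Parent genotypes: Ss × Ss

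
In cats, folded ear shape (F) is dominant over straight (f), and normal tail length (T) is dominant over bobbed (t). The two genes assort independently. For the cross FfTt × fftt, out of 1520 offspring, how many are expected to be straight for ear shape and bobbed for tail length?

Dihybrid cross FfTt × fftt — consider each gene separately:
ear shape: Ff × ff → 2 Ff, 2 ff → 2 F_ : 2 ff (out of 4)
tail length: Tt × tt → 2 Tt, 2 tt → 2 T_ : 2 tt (out of 4)
Looking for: straight (ff) and bobbed (tt)
P(straight) = 2/4, P(bobbed) = 2/4
P(both) = 2/4 × 2/4 = 4/16 = 1/4
Expected count = 1/4 × 1520 = 380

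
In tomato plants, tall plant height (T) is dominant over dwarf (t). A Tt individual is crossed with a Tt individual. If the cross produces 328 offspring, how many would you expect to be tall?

Punnett square for Tt × Tt:
Offspring genotypes: 1 TT, 2 Tt, 1 tt
tall: 3, dwarf: 1
tall: 3 out of 4 → fraction 3/4
Expected count = 3/4 × 328 = 246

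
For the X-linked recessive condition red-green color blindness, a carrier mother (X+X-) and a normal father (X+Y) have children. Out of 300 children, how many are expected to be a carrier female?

Cross: X+X- × X+Y
Offspring: 1 X+X+, 1 X+Y, 1 X+X-, 1 X-Y
Probability of a carrier female: 1/4
Expected count = 1/4 × 300 = 75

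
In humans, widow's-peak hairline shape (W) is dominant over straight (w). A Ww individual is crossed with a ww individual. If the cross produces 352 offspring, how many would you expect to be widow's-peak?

Punnett square for Ww × ww:
Offspring genotypes: 2 Ww, 2 ww
widow's-peak: 2, straight: 2
widow's-peak: 2 out of 4 → fraction 1/2
Expected count = 1/2 × 352 = 176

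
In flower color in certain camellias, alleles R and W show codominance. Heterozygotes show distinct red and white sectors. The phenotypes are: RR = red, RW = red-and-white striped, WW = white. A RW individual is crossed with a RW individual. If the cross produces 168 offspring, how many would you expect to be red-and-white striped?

Punnett square for RW × RW:
Offspring genotypes: 1 RR, 2 RW, 1 WW
Phenotype counts: 1 red, 2 red-and-white striped, 1 white
red-and-white striped: 2 out of 4 → fraction 1/2
Expected count = 1/2 × 168 = 84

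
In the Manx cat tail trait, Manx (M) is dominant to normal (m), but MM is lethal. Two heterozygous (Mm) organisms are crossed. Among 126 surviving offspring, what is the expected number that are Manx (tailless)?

Cross: Mm × Mm
Punnett square offspring (before lethality): 1 MM, 2 Mm, 1 mm
The MM genotype is lethal (embryos die); surviving offspring: 2 Mm, 1 mm
Manx (tailless): 2 out of 3 → fraction 2/3
Expected count = 2/3 × 126 = 84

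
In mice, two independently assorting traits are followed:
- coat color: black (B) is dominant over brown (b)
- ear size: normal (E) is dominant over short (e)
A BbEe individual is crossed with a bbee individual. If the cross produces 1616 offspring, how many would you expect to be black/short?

Dihybrid cross BbEe × bbee — consider each gene separately:
coat color: Bb × bb → 2 Bb, 2 bb → 2 B_ : 2 bb (out of 4)
ear size: Ee × ee → 2 Ee, 2 ee → 2 E_ : 2 ee (out of 4)
Combine (counts out of 4 × 4 = 16): black/normal (B_E_) = 2×2 = 4; black/short (B_ee) = 2×2 = 4; brown/normal (bbE_) = 2×2 = 4; brown/short (bbee) = 2×2 = 4
Phenotype counts (out of 16): 4 black/normal, 4 black/short, 4 brown/normal, 4 brown/short
black/short: 4 out of 16 → fraction 1/4
Expected count = 1/4 × 1616 = 404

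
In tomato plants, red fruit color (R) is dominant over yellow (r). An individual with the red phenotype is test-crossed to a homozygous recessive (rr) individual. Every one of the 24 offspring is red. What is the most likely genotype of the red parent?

Test cross: ? × rr
All offspring are red.
If the unknown parent were heterozygous (Rr), about half of 24 offspring would be yellow; none are. The unknown parent is most likely homozygous dominant (RR).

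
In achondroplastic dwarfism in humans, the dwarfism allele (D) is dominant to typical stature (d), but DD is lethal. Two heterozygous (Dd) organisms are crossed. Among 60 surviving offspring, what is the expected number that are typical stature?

Cross: Dd × Dd
Punnett square offspring (before lethality): 1 DD, 2 Dd, 1 dd
The DD genotype is lethal (embryos die); surviving offspring: 2 Dd, 1 dd
typical stature: 1 out of 3 → fraction 1/3
Expected count = 1/3 × 60 = 20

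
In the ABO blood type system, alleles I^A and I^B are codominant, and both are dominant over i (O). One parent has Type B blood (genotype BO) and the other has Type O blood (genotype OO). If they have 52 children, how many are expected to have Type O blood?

Cross: BO × OO
Possible offspring genotypes: 2 BO, 2 OO
Blood type counts: 2 Type B, 2 Type O
Probability of Type O: 2/4 = 1/2
Expected count = 1/2 × 52 = 26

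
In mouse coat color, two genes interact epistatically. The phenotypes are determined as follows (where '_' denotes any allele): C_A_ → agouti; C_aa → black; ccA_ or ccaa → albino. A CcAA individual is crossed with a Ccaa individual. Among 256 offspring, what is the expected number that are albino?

Cross: CcAA × Ccaa — consider each gene separately:
C gene: Cc × Cc → 1 CC, 2 Cc, 1 cc → 3 C_ : 1 cc (out of 4)
A gene: AA × aa → 4 Aa → 4 A_ (out of 4)
Genotype classes (out of 4 × 4 = 16): C_A_ = 3×4 = 12; ccA_ = 1×4 = 4
Apply the phenotype rules: C_A_ (12) → agouti; ccA_ (4) → albino
Phenotype counts (out of 16): 12 agouti, 4 albino
albino: 4 out of 16 → fraction 1/4
Expected count = 1/4 × 256 = 64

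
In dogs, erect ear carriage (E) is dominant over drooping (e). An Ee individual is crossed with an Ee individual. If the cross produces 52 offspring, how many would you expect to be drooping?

Punnett square for Ee × Ee:
Offspring genotypes: 1 EE, 2 Ee, 1 ee
erect: 3, drooping: 1
drooping: 1 out of 4 → fraction 1/4
Expected count = 1/4 × 52 = 13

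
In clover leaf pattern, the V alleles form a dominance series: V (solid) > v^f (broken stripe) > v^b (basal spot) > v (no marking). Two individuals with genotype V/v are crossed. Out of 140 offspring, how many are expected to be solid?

Cross: V/v × V/v
Allele dominance: V > v^f > v^b > v
Offspring genotypes: 1 V/V, 2 V/v, 1 v/v
Phenotype counts: 3 solid, 1 unmarked
solid: 3 out of 4 → fraction 3/4
Expected count = 3/4 × 140 = 105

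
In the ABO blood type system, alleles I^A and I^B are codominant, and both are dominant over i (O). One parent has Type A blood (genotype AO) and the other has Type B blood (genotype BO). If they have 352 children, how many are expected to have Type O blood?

Cross: AO × BO
Possible offspring genotypes: 1 AB, 1 AO, 1 BO, 1 OO
Blood type counts: 1 Type AB, 1 Type A, 1 Type B, 1 Type O
Probability of Type O: 1/4
Expected count = 1/4 × 352 = 88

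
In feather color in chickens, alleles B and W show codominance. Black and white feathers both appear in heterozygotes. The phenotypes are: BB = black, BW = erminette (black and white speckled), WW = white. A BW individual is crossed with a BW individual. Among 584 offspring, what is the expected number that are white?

Punnett square for BW × BW:
Offspring genotypes: 1 BB, 2 BW, 1 WW
Phenotype counts: 1 black, 2 erminette (black and white speckled), 1 white
white: 1 out of 4 → fraction 1/4
Expected count = 1/4 × 584 = 146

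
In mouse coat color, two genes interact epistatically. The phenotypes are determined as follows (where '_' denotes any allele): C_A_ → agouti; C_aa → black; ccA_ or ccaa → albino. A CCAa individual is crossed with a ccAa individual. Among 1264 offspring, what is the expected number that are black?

Cross: CCAa × ccAa — consider each gene separately:
C gene: CC × cc → 4 Cc → 4 C_ (out of 4)
A gene: Aa × Aa → 1 AA, 2 Aa, 1 aa → 3 A_ : 1 aa (out of 4)
Genotype classes (out of 4 × 4 = 16): C_A_ = 4×3 = 12; C_aa = 4×1 = 4
Apply the phenotype rules: C_A_ (12) → agouti; C_aa (4) → black
Phenotype counts (out of 16): 12 agouti, 4 black
black: 4 out of 16 → fraction 1/4
Expected count = 1/4 × 1264 = 316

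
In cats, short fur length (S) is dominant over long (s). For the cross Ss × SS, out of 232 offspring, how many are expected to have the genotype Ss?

Punnett square for Ss × SS:
Offspring genotypes: 2 SS, 2 Ss
Total offspring: 4
Count with target: 2
Probability: 2/4 = 1/2
Expected count = 1/2 × 232 = 116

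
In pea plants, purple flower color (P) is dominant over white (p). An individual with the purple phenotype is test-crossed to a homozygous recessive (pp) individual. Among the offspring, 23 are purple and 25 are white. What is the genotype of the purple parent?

Test cross: ? × pp
Offspring: 23 purple, 25 white — approximately 1:1.
A 1:1 ratio in a test cross indicates the unknown parent is heterozygous (Pp).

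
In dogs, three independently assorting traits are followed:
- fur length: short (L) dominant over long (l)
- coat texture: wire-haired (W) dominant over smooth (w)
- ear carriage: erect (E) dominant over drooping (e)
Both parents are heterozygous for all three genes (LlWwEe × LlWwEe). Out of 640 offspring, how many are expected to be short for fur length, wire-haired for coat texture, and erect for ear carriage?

Trihybrid cross: LlWwEe × LlWwEe
Each trait segregates independently with a 3:1 phenotypic ratio, so each gene contributes 3/4 (dominant) or 1/4 (recessive).
Target: short (fur length), wire-haired (coat texture), erect (ear carriage)
Probability = product of independent per-trait probabilities
= 3/4 × 3/4 × 3/4 = 27/64
Expected count = 27/64 × 640 = 270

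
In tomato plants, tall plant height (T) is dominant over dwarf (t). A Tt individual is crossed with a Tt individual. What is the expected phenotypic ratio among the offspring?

Punnett square for Tt × Tt:
Offspring genotypes: 1 TT, 2 Tt, 1 tt
tall: 3, dwarf: 1
Ratio: 3:1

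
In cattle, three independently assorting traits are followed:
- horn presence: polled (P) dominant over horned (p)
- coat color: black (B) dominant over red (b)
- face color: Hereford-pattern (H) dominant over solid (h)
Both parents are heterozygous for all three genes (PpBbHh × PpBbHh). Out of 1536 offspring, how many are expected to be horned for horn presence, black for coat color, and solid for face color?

Trihybrid cross: PpBbHh × PpBbHh
Each trait segregates independently with a 3:1 phenotypic ratio, so each gene contributes 3/4 (dominant) or 1/4 (recessive).
Target: horned (horn presence), black (coat color), solid (face color)
Probability = product of independent per-trait probabilities
= 1/4 × 3/4 × 1/4 = 3/64
Expected count = 3/64 × 1536 = 72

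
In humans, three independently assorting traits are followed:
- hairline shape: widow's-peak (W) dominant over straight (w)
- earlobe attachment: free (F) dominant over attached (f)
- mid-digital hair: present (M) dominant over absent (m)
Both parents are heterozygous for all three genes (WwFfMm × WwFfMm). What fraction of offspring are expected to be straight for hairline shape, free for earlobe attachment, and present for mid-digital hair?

Trihybrid cross: WwFfMm × WwFfMm
Each trait segregates independently with a 3:1 phenotypic ratio, so each gene contributes 3/4 (dominant) or 1/4 (recessive).
Target: straight (hairline shape), free (earlobe attachment), present (mid-digital hair)
Probability = product of independent per-trait probabilities
= 1/4 × 3/4 × 3/4 = 9/64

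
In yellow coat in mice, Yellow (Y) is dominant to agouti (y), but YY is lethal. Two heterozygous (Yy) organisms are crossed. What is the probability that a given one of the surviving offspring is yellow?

Cross: Yy × Yy
Punnett square offspring (before lethality): 1 YY, 2 Yy, 1 yy
The YY genotype is lethal (embryos die); surviving offspring: 2 Yy, 1 yy
yellow: 2 out of 3
Probability: 2/3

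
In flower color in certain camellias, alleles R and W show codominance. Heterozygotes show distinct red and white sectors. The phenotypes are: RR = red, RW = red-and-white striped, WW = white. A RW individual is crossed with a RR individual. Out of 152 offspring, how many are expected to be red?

Punnett square for RW × RR:
Offspring genotypes: 2 RR, 2 RW
Phenotype counts: 2 red, 2 red-and-white striped
red: 2 out of 4 → fraction 1/2
Expected count = 1/2 × 152 = 76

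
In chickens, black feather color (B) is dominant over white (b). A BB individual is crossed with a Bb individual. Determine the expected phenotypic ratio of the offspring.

Punnett square for BB × Bb:
Offspring genotypes: 2 BB, 2 Bb
black: 4, white: 0
Ratio: all black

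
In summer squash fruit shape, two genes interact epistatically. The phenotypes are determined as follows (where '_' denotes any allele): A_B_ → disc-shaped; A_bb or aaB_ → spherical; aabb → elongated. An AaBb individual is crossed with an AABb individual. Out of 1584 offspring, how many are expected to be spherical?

Cross: AaBb × AABb — consider each gene separately:
A gene: Aa × AA → 2 AA, 2 Aa → 4 A_ (out of 4)
B gene: Bb × Bb → 1 BB, 2 Bb, 1 bb → 3 B_ : 1 bb (out of 4)
Genotype classes (out of 4 × 4 = 16): A_B_ = 4×3 = 12; A_bb = 4×1 = 4
Apply the phenotype rules: A_B_ (12) → disc-shaped; A_bb (4) → spherical
Phenotype counts (out of 16): 12 disc-shaped, 4 spherical
spherical: 4 out of 16 → fraction 1/4
Expected count = 1/4 × 1584 = 396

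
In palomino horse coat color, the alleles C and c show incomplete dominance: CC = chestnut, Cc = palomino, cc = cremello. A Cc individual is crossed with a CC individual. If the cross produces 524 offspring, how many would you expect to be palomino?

Punnett square for Cc × CC:
Offspring genotypes: 2 CC, 2 Cc
Phenotype counts: 2 chestnut, 2 palomino
palomino: 2 out of 4 → fraction 1/2
Expected count = 1/2 × 524 = 262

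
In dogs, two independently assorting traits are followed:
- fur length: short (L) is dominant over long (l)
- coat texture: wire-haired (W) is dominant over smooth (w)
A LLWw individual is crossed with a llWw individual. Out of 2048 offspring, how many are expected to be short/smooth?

Dihybrid cross LLWw × llWw — consider each gene separately:
fur length: LL × ll → 4 Ll → 4 L_ (out of 4)
coat texture: Ww × Ww → 1 WW, 2 Ww, 1 ww → 3 W_ : 1 ww (out of 4)
Combine (counts out of 4 × 4 = 16): short/wire-haired (L_W_) = 4×3 = 12; short/smooth (L_ww) = 4×1 = 4
Phenotype counts (out of 16): 12 short/wire-haired, 4 short/smooth
short/smooth: 4 out of 16 → fraction 1/4
Expected count = 1/4 × 2048 = 512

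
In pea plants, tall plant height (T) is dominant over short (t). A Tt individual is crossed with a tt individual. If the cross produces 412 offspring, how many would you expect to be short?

Punnett square for Tt × tt:
Offspring genotypes: 2 Tt, 2 tt
tall: 2, short: 2
short: 2 out of 4 → fraction 1/2
Expected count = 1/2 × 412 = 206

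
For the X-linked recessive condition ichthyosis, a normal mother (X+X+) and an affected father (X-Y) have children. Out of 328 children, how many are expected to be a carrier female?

Cross: X+X+ × X-Y
Offspring: 2 X+X-, 2 X+Y
Probability of a carrier female: 2/4 = 1/2
Expected count = 1/2 × 328 = 164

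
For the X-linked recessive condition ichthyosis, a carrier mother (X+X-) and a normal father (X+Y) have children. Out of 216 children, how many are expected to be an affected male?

Cross: X+X- × X+Y
Offspring: 1 X+X+, 1 X+Y, 1 X+X-, 1 X-Y
Probability of an affected male: 1/4
Expected count = 1/4 × 216 = 54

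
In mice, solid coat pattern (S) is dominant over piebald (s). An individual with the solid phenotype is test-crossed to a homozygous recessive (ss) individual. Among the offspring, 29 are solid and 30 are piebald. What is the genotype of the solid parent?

Test cross: ? × ss
Offspring: 29 solid, 30 piebald — approximately 1:1.
A 1:1 ratio in a test cross indicates the unknown parent is heterozygous (Ss).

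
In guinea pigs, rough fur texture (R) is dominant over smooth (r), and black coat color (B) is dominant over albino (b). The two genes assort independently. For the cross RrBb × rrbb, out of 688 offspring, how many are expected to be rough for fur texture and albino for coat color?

Dihybrid cross RrBb × rrbb — consider each gene separately:
fur texture: Rr × rr → 2 Rr, 2 rr → 2 R_ : 2 rr (out of 4)
coat color: Bb × bb → 2 Bb, 2 bb → 2 B_ : 2 bb (out of 4)
Looking for: rough (R_) and albino (bb)
P(rough) = 2/4, P(albino) = 2/4
P(both) = 2/4 × 2/4 = 4/16 = 1/4
Expected count = 1/4 × 688 = 172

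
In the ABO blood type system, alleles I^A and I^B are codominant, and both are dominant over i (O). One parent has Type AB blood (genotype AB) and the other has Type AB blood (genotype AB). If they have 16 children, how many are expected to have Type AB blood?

Cross: AB × AB
Possible offspring genotypes: 1 AA, 2 AB, 1 BB
Blood type counts: 1 Type A, 2 Type AB, 1 Type B
Probability of Type AB: 2/4 = 1/2
Expected count = 1/2 × 16 = 8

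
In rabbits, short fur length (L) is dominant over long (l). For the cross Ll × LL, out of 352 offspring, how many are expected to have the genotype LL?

Punnett square for Ll × LL:
Offspring genotypes: 2 LL, 2 Ll
Total offspring: 4
Count with target: 2
Probability: 2/4 = 1/2
Expected count = 1/2 × 352 = 176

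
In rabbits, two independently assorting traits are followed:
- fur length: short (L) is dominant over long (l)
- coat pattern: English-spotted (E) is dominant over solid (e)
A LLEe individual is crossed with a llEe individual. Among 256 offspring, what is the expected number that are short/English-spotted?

Dihybrid cross LLEe × llEe — consider each gene separately:
fur length: LL × ll → 4 Ll → 4 L_ (out of 4)
coat pattern: Ee × Ee → 1 EE, 2 Ee, 1 ee → 3 E_ : 1 ee (out of 4)
Combine (counts out of 4 × 4 = 16): short/English-spotted (L_E_) = 4×3 = 12; short/solid (L_ee) = 4×1 = 4
Phenotype counts (out of 16): 12 short/English-spotted, 4 short/solid
short/English-spotted: 12 out of 16 → fraction 3/4
Expected count = 3/4 × 256 = 192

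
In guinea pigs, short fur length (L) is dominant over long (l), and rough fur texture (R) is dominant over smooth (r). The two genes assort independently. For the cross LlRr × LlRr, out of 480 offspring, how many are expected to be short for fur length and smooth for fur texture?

Dihybrid cross LlRr × LlRr — consider each gene separately:
fur length: Ll × Ll → 1 LL, 2 Ll, 1 ll → 3 L_ : 1 ll (out of 4)
fur texture: Rr × Rr → 1 RR, 2 Rr, 1 rr → 3 R_ : 1 rr (out of 4)
Looking for: short (L_) and smooth (rr)
P(short) = 3/4, P(smooth) = 1/4
P(both) = 3/4 × 1/4 = 3/16
Expected count = 3/16 × 480 = 90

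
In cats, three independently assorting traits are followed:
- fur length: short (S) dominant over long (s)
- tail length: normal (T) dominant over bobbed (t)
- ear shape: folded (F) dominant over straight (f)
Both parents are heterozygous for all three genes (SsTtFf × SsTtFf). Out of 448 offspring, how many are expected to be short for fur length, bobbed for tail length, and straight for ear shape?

Trihybrid cross: SsTtFf × SsTtFf
Each trait segregates independently with a 3:1 phenotypic ratio, so each gene contributes 3/4 (dominant) or 1/4 (recessive).
Target: short (fur length), bobbed (tail length), straight (ear shape)
Probability = product of independent per-trait probabilities
= 3/4 × 1/4 × 1/4 = 3/64
Expected count = 3/64 × 448 = 21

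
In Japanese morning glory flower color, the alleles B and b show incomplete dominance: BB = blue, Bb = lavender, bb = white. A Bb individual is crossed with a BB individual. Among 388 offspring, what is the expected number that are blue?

Punnett square for Bb × BB:
Offspring genotypes: 2 BB, 2 Bb
Phenotype counts: 2 blue, 2 lavender
blue: 2 out of 4 → fraction 1/2
Expected count = 1/2 × 388 = 194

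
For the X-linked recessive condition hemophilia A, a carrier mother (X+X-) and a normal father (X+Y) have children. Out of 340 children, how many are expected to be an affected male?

Cross: X+X- × X+Y
Offspring: 1 X+X+, 1 X+Y, 1 X+X-, 1 X-Y
Probability of an affected male: 1/4
Expected count = 1/4 × 340 = 85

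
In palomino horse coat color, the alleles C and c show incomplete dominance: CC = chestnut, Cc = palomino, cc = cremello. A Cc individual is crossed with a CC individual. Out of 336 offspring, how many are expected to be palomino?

Punnett square for Cc × CC:
Offspring genotypes: 2 CC, 2 Cc
Phenotype counts: 2 chestnut, 2 palomino
palomino: 2 out of 4 → fraction 1/2
Expected count = 1/2 × 336 = 168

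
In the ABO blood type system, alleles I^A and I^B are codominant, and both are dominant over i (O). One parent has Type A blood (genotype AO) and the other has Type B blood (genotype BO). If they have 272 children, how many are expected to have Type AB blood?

Cross: AO × BO
Possible offspring genotypes: 1 AB, 1 AO, 1 BO, 1 OO
Blood type counts: 1 Type AB, 1 Type A, 1 Type B, 1 Type O
Probability of Type AB: 1/4
Expected count = 1/4 × 272 = 68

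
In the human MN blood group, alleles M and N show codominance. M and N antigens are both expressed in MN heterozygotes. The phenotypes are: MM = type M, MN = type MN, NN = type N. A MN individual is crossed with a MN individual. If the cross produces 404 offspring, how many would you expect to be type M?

Punnett square for MN × MN:
Offspring genotypes: 1 MM, 2 MN, 1 NN
Phenotype counts: 1 type M, 2 type MN, 1 type N
type M: 1 out of 4 → fraction 1/4
Expected count = 1/4 × 404 = 101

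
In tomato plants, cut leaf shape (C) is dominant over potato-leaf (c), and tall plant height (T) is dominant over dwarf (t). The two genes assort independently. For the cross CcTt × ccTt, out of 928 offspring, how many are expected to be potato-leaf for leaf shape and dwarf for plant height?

Dihybrid cross CcTt × ccTt — consider each gene separately:
leaf shape: Cc × cc → 2 Cc, 2 cc → 2 C_ : 2 cc (out of 4)
plant height: Tt × Tt → 1 TT, 2 Tt, 1 tt → 3 T_ : 1 tt (out of 4)
Looking for: potato-leaf (cc) and dwarf (tt)
P(potato-leaf) = 2/4, P(dwarf) = 1/4
P(both) = 2/4 × 1/4 = 2/16 = 1/8
Expected count = 1/8 × 928 = 116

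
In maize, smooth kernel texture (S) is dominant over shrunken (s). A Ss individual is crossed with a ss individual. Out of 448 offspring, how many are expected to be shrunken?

Punnett square for Ss × ss:
Offspring genotypes: 2 Ss, 2 ss
smooth: 2, shrunken: 2
shrunken: 2 out of 4 → fraction 1/2
Expected count = 1/2 × 448 = 224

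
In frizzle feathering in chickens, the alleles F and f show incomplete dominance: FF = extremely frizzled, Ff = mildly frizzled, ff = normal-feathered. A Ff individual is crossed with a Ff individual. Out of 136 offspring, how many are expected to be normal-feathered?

Punnett square for Ff × Ff:
Offspring genotypes: 1 FF, 2 Ff, 1 ff
Phenotype counts: 1 extremely frizzled, 2 mildly frizzled, 1 normal-feathered
normal-feathered: 1 out of 4 → fraction 1/4
Expected count = 1/4 × 136 = 34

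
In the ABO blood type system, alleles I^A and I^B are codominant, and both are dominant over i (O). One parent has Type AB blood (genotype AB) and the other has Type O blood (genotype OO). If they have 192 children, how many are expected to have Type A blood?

Cross: AB × OO
Possible offspring genotypes: 2 AO, 2 BO
Blood type counts: 2 Type A, 2 Type B
Probability of Type A: 2/4 = 1/2
Expected count = 1/2 × 192 = 96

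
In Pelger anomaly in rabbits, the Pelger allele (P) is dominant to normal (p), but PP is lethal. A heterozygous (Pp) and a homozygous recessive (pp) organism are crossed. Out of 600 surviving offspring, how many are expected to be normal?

Cross: Pp × pp
Punnett square offspring (before lethality): 2 Pp, 2 pp
No PP offspring are produced in this cross.
normal: 2 out of 4 → fraction 1/2
Expected count = 1/2 × 600 = 300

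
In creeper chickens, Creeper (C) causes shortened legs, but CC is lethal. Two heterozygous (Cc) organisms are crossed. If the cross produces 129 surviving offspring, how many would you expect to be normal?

Cross: Cc × Cc
Punnett square offspring (before lethality): 1 CC, 2 Cc, 1 cc
The CC genotype is lethal (embryos die); surviving offspring: 2 Cc, 1 cc
normal: 1 out of 3 → fraction 1/3
Expected count = 1/3 × 129 = 43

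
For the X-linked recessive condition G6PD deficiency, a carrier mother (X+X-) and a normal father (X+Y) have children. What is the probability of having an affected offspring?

Cross: X+X- × X+Y
Offspring: 1 X+X+, 1 X+Y, 1 X+X-, 1 X-Y
Probability of an affected offspring: 1/4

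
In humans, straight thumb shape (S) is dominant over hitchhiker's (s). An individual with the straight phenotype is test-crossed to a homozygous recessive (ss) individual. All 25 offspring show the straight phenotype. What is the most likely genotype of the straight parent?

Test cross: ? × ss
All offspring are straight.
If the unknown parent were heterozygous (Ss), about half of 25 offspring would be hitchhiker's; none are. The unknown parent is most likely homozygous dominant (SS).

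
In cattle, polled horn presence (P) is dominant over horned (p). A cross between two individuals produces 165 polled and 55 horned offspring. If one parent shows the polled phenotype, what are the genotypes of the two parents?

Observed offspring: 165 polled, 55 horned
The observed ratio simplifies to 3:1. Horned (pp) offspring appear, so each parent must contribute one p allele. The parent stated to show polled carries P, so it is Pp. The other parent is then either Pp or pp: Pp × pp would give a 1:1 split, whereas Pp × Pp gives 3:1 — matching the data. So both parents are heterozygous (Pp × Pp).
Parent genotypes: Pp × Pp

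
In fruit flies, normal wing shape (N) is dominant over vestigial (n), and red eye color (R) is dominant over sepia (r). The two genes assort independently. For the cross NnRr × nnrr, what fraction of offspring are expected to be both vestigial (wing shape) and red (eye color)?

Dihybrid cross NnRr × nnrr — consider each gene separately:
wing shape: Nn × nn → 2 Nn, 2 nn → 2 N_ : 2 nn (out of 4)
eye color: Rr × rr → 2 Rr, 2 rr → 2 R_ : 2 rr (out of 4)
Looking for: vestigial (nn) and red (R_)
P(vestigial) = 2/4, P(red) = 2/4
P(both) = 2/4 × 2/4 = 4/16 = 1/4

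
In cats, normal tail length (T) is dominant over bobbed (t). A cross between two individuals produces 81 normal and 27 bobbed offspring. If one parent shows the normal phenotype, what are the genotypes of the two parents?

Observed offspring: 81 normal, 27 bobbed
The observed ratio simplifies to 3:1. Bobbed (tt) offspring appear, so each parent must contribute one t allele. The parent stated to show normal carries T, so it is Tt. The other parent is then either Tt or tt: Tt × tt would give a 1:1 split, whereas Tt × Tt gives 3:1 — matching the data. So both parents are heterozygous (Tt × Tt).
Parent genotypes: Tt × Tt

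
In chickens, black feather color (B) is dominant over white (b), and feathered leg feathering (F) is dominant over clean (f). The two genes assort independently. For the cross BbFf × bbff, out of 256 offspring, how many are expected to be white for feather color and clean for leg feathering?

Dihybrid cross BbFf × bbff — consider each gene separately:
feather color: Bb × bb → 2 Bb, 2 bb → 2 B_ : 2 bb (out of 4)
leg feathering: Ff × ff → 2 Ff, 2 ff → 2 F_ : 2 ff (out of 4)
Looking for: white (bb) and clean (ff)
P(white) = 2/4, P(clean) = 2/4
P(both) = 2/4 × 2/4 = 4/16 = 1/4
Expected count = 1/4 × 256 = 64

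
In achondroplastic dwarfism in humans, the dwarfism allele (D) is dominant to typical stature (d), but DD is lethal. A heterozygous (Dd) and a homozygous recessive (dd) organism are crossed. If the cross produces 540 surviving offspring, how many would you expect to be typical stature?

Cross: Dd × dd
Punnett square offspring (before lethality): 2 Dd, 2 dd
No DD offspring are produced in this cross.
typical stature: 2 out of 4 → fraction 1/2
Expected count = 1/2 × 540 = 270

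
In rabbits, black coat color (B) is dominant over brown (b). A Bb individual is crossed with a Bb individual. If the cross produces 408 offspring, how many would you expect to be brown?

Punnett square for Bb × Bb:
Offspring genotypes: 1 BB, 2 Bb, 1 bb
black: 3, brown: 1
brown: 1 out of 4 → fraction 1/4
Expected count = 1/4 × 408 = 102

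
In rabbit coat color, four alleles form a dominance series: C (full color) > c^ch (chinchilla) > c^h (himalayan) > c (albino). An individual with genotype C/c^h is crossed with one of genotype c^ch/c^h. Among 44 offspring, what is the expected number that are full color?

Cross: C/c^h × c^ch/c^h
Allele dominance: C > c^ch > c^h > c
Offspring genotypes: 1 C/c^ch, 1 C/c^h, 1 c^ch/c^h, 1 c^h/c^h
Phenotype counts: 2 full color, 1 chinchilla, 1 himalayan
full color: 2 out of 4 → fraction 1/2
Expected count = 1/2 × 44 = 22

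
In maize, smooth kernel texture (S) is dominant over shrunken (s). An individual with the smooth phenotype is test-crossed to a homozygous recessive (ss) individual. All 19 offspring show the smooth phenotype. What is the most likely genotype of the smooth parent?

Test cross: ? × ss
All offspring are smooth.
If the unknown parent were heterozygous (Ss), about half of 19 offspring would be shrunken; none are. The unknown parent is most likely homozygous dominant (SS).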